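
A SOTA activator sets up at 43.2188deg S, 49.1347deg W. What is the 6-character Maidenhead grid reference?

Offset from 180°W / 90°S: lon 130.8653°, lat 46.7812°.
Field (20°×10°, letters A–R): lon ⌊130.8653/20⌋ = 6 → G; lat ⌊46.7812/10⌋ = 4 → E.
Square (2°×1°, digits 0–9): lon ⌊10.8653/2⌋ = 5; lat ⌊6.7812/1⌋ = 6.
Subsquare (5′×2.5′, letters a–x): lon ⌊0.8653/0.0833333⌋ = 10 → k; lat ⌊0.7812/0.0416667⌋ = 18 → s.

GE56ks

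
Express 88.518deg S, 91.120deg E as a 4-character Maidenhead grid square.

NA51

Offset from 180°W / 90°S: lon 271.12°, lat 1.48°.
Field: lon ⌊271.12/20⌋ = 13 → N; lat ⌊1.48/10⌋ = 0 → A.
Square: lon ⌊11.12/2⌋ = 5; lat ⌊1.48/1⌋ = 1.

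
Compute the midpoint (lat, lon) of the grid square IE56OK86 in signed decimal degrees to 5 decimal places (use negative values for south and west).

-43.55625, -8.76250

Field I=8, E=4: +8·20° lon, +4·10° lat → SW at lon -20°, lat -50°.
Square 5, 6: +5·2° lon, +6·1° lat → SW at lon -10°, lat -44°.
Subsquare o=14, k=10: +14·0.0833333° lon, +10·0.0416667° lat → SW at lon -8.83333°, lat -43.5833°.
Extended square 8, 6: +8·0.00833333° lon, +6·0.00416667° lat → SW at lon -8.76667°, lat -43.5583°.
Cell spans 0.00833333° lon × 0.00416667° lat. Centre is SW corner plus half of each.
latitude -43.55625, longitude -8.76250.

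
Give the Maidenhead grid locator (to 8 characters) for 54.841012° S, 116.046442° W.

Add 180° to longitude and 90° to latitude: 63.95356, 35.15899.
Field: 63.95356/20 → 3 → D, 35.15899/10 → 3 → D; chars DD.
Square: 3.95356/2 → 1, 5.15899/1 → 5; chars 15.
Subsquare: 1.95356/0.0833333 → 23 → x, 0.15899/0.0416667 → 3 → d; chars xd.
Extended square: 0.03689/0.00833333 → 4, 0.03399/0.00416667 → 8; chars 48.

DD15xd48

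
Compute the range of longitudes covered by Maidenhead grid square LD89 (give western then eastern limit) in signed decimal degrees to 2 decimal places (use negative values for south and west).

Field L=11, D=3: +11·20° lon, +3·10° lat → SW at lon 40°, lat -60°.
Square 8, 9: +8·2° lon, +9·1° lat → SW at lon 56°, lat -51°.
Cell spans 2° lon × 1° lat.
west 56.00, east 58.00.

56.00, 58.00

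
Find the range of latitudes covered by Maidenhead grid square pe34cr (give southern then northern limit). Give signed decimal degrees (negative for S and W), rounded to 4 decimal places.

Field P=15, E=4: +15·20° lon, +4·10° lat → SW at lon 120°, lat -50°.
Square 3, 4: +3·2° lon, +4·1° lat → SW at lon 126°, lat -46°.
Subsquare c=2, r=17: +2·0.0833333° lon, +17·0.0416667° lat → SW at lon 126.167°, lat -45.2917°.
Cell spans 0.0833333° lon × 0.0416667° lat.
south -45.2917, north -45.2500.

-45.2917, -45.2500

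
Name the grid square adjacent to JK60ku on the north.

JK60kv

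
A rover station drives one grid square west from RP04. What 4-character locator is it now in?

QP94

Longitude square 0; −1 → -1, wraps to 9, carry into field.
Longitude field R = 17; −1 → 16 = Q.
The latitude characters are unchanged.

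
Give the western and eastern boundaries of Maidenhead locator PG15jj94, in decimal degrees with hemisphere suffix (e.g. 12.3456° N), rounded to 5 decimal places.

122.82500° E, 122.83333° E

Field P=15, G=6: +15·20° lon, +6·10° lat → SW at lon 120°, lat -30°.
Square 1, 5: +1·2° lon, +5·1° lat → SW at lon 122°, lat -25°.
Subsquare j=9, j=9: +9·0.0833333° lon, +9·0.0416667° lat → SW at lon 122.75°, lat -24.625°.
Extended square 9, 4: +9·0.00833333° lon, +4·0.00416667° lat → SW at lon 122.825°, lat -24.6083°.
Cell spans 0.00833333° lon × 0.00416667° lat.
west 122.82500° E, east 122.83333° E.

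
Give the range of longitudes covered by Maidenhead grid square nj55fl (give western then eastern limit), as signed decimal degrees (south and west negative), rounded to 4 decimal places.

90.4167, 90.5000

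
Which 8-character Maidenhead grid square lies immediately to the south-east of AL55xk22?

Longitude extended square 2; +1 → 3.
Latitude extended square 2; −1 → 1.

AL55xk31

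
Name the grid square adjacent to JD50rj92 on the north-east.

JD50sj03

Longitude extended square 9; +1 → 10, wraps to 0, carry into subsquare.
Longitude subsquare r = 17; +1 → 18 = s.
Latitude extended square 2; +1 → 3.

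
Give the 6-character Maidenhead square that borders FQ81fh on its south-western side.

Longitude subsquare f = 5; −1 → 4 = e.
Latitude subsquare h = 7; −1 → 6 = g.

FQ81eg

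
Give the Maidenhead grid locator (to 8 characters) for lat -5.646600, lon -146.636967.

BI64qi34

Offset from 180°W / 90°S: lon 33.36303°, lat 84.35340°.
Field: lon ⌊33.36303/20⌋ = 1 → B; lat ⌊84.35340/10⌋ = 8 → I.
Square: lon ⌊13.36303/2⌋ = 6; lat ⌊4.35340/1⌋ = 4.
Subsquare: lon ⌊1.36303/0.0833333⌋ = 16 → q; lat ⌊0.35340/0.0416667⌋ = 8 → i.
Extended square: lon ⌊0.02970/0.00833333⌋ = 3; lat ⌊0.02007/0.00416667⌋ = 4.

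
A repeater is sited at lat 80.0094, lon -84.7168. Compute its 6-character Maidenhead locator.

ER70pa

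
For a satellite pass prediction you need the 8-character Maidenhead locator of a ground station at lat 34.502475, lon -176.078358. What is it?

AM14xm00

Add 180° to longitude and 90° to latitude: 3.92164, 124.50248.
Field: lon ⌊3.92164/20⌋ = 0 → A; lat ⌊124.50248/10⌋ = 12 → M.
Square: lon ⌊3.92164/2⌋ = 1; lat ⌊4.50248/1⌋ = 4.
Subsquare: lon ⌊1.92164/0.0833333⌋ = 23 → x; lat ⌊0.50248/0.0416667⌋ = 12 → m.
Extended square: lon ⌊0.00498/0.00833333⌋ = 0; lat ⌊0.00248/0.00416667⌋ = 0.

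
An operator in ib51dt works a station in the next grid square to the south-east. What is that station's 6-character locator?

IB51es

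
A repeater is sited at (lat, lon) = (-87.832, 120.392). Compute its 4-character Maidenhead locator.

PA02

Add 180° to longitude and 90° to latitude: 300.39, 2.17.
Field (20°×10°, letters A–R): 300.39/20 → 15 → P, 2.17/10 → 0 → A; chars PA.
Square (2°×1°, digits 0–9): 0.39/2 → 0, 2.17/1 → 2; chars 02.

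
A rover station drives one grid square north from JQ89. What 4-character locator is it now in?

Latitude square 9; +1 → 10, wraps to 0, carry into field.
Latitude field Q = 16; +1 → 17 = R.
The longitude characters are unchanged.

JR80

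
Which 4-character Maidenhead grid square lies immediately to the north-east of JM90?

KM01

Longitude square 9; +1 → 10, wraps to 0, carry into field.
Longitude field J = 9; +1 → 10 = K.
Latitude square 0; +1 → 1.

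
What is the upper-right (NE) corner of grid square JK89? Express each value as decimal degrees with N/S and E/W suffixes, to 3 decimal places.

20.000° N, 18.000° E

Field J=9, K=10: +9·20° lon, +10·10° lat → SW at lon 0°, lat 10°.
Square 8, 9: +8·2° lon, +9·1° lat → SW at lon 16°, lat 19°.
Cell spans 2° lon × 1° lat. NE corner is SW corner plus one full cell.
latitude 20.000° N, longitude 18.000° E.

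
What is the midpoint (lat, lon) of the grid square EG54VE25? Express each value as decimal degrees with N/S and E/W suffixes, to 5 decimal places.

25.81042° S, 88.22917° W

Field E=4, G=6: +4·20° lon, +6·10° lat → SW at lon -100°, lat -30°.
Square 5, 4: +5·2° lon, +4·1° lat → SW at lon -90°, lat -26°.
Subsquare v=21, e=4: +21·0.0833333° lon, +4·0.0416667° lat → SW at lon -88.25°, lat -25.8333°.
Extended square 2, 5: +2·0.00833333° lon, +5·0.00416667° lat → SW at lon -88.2333°, lat -25.8125°.
Cell spans 0.00833333° lon × 0.00416667° lat. Centre is SW corner plus half of each.
latitude 25.81042° S, longitude 88.22917° W.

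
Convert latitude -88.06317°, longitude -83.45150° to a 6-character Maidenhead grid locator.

Add 180° to longitude and 90° to latitude: 96.5485, 1.9368.
Field: lon ⌊96.5485/20⌋ = 4 → E; lat ⌊1.9368/10⌋ = 0 → A.
Square: lon ⌊16.5485/2⌋ = 8; lat ⌊1.9368/1⌋ = 1.
Subsquare: lon ⌊0.5485/0.0833333⌋ = 6 → g; lat ⌊0.9368/0.0416667⌋ = 22 → w.

EA81gw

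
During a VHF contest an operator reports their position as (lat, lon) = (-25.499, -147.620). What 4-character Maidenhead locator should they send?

BG64

Offset from 180°W / 90°S: lon 32.38°, lat 64.50°.
Field: lon ⌊32.38/20⌋ = 1 → B; lat ⌊64.50/10⌋ = 6 → G.
Square: lon ⌊12.38/2⌋ = 6; lat ⌊4.50/1⌋ = 4.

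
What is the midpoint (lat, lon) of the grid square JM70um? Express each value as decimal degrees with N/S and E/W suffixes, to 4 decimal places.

Field J=9, M=12: +9·20° lon, +12·10° lat → SW at lon 0°, lat 30°.
Square 7, 0: +7·2° lon, +0·1° lat → SW at lon 14°, lat 30°.
Subsquare u=20, m=12: +20·0.0833333° lon, +12·0.0416667° lat → SW at lon 15.6667°, lat 30.5°.
Cell spans 0.0833333° lon × 0.0416667° lat. Centre is SW corner plus half of each.
latitude 30.5208° N, longitude 15.7083° E.

30.5208° N, 15.7083° E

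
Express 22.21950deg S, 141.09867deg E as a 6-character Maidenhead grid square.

Offset from 180°W / 90°S: lon 321.0987°, lat 67.7805°.
Field (20°×10°, letters A–R): lon ⌊321.0987/20⌋ = 16 → Q; lat ⌊67.7805/10⌋ = 6 → G.
Square (2°×1°, digits 0–9): lon ⌊1.0987/2⌋ = 0; lat ⌊7.7805/1⌋ = 7.
Subsquare (5′×2.5′, letters a–x): lon ⌊1.0987/0.0833333⌋ = 13 → n; lat ⌊0.7805/0.0416667⌋ = 18 → s.

QG07ns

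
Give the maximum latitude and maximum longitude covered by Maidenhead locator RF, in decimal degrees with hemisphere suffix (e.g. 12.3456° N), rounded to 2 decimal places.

30.00° S, 180.00° E

Field R=17, F=5: +17·20° lon, +5·10° lat → SW at lon 160°, lat -40°.
Cell spans 20° lon × 10° lat. NE corner is SW corner plus one full cell.
latitude 30.00° S, longitude 180.00° E.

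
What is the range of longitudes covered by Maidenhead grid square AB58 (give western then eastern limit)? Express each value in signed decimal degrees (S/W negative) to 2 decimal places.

-170.00, -168.00

Field A=0, B=1: +0·20° lon, +1·10° lat → SW at lon -180°, lat -80°.
Square 5, 8: +5·2° lon, +8·1° lat → SW at lon -170°, lat -72°.
Cell spans 2° lon × 1° lat.
west -170.00, east -168.00.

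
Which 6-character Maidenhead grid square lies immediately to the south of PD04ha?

PD03hx

Latitude subsquare a = 0; −1 → -1, wraps to 23 = x, carry into square.
Latitude square 4; −1 → 3.
The longitude characters are unchanged.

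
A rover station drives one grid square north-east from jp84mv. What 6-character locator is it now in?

JP84nw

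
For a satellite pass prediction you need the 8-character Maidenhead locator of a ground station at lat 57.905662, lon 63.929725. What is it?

MO17xv17

Offset from 180°W / 90°S: lon 243.92972°, lat 147.90566°.
Field: 243.92972/20 → 12 → M, 147.90566/10 → 14 → O; chars MO.
Square: 3.92972/2 → 1, 7.90566/1 → 7; chars 17.
Subsquare: 1.92972/0.0833333 → 23 → x, 0.90566/0.0416667 → 21 → v; chars xv.
Extended square: 0.01306/0.00833333 → 1, 0.03066/0.00416667 → 7; chars 17.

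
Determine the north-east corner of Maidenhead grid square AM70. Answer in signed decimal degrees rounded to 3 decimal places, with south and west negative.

31.000, -164.000

Field A=0, M=12: +0·20° lon, +12·10° lat → SW at lon -180°, lat 30°.
Square 7, 0: +7·2° lon, +0·1° lat → SW at lon -166°, lat 30°.
Cell spans 2° lon × 1° lat. NE corner is SW corner plus one full cell.
latitude 31.000, longitude -164.000.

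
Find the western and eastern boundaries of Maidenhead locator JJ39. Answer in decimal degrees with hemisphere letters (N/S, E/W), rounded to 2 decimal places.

Field J=9, J=9: +9·20° lon, +9·10° lat → SW at lon 0°, lat 0°.
Square 3, 9: +3·2° lon, +9·1° lat → SW at lon 6°, lat 9°.
Cell spans 2° lon × 1° lat.
west 6.00° E, east 8.00° E.

6.00° E, 8.00° E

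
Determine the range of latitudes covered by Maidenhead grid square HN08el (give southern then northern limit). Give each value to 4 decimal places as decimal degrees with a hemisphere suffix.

Field H=7, N=13: +7·20° lon, +13·10° lat → SW at lon -40°, lat 40°.
Square 0, 8: +0·2° lon, +8·1° lat → SW at lon -40°, lat 48°.
Subsquare e=4, l=11: +4·0.0833333° lon, +11·0.0416667° lat → SW at lon -39.6667°, lat 48.4583°.
Cell spans 0.0833333° lon × 0.0416667° lat.
south 48.4583° N, north 48.5000° N.

48.4583° N, 48.5000° N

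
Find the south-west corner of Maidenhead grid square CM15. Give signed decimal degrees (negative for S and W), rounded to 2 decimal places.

Field C=2, M=12: +2·20° lon, +12·10° lat → SW at lon -140°, lat 30°.
Square 1, 5: +1·2° lon, +5·1° lat → SW at lon -138°, lat 35°.
latitude 35.00, longitude -138.00.

35.00, -138.00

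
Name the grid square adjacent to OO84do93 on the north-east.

Longitude extended square 9; +1 → 10, wraps to 0, carry into subsquare.
Longitude subsquare d = 3; +1 → 4 = e.
Latitude extended square 3; +1 → 4.

OO84eo04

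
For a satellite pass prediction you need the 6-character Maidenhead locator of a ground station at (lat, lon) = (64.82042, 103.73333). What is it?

OP14ut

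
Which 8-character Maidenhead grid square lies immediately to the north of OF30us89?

Latitude extended square 9; +1 → 10, wraps to 0, carry into subsquare.
Latitude subsquare s = 18; +1 → 19 = t.
The longitude characters are unchanged.

OF30ut80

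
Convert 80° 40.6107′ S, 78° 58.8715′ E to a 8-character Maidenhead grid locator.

Shift to the Maidenhead origin (180°W, 90°S): lon 258.98119, lat 9.32315.
Field (20°×10°, letters A–R): 258.98119/20 → 12 → M, 9.32315/10 → 0 → A; chars MA.
Square (2°×1°, digits 0–9): 18.98119/2 → 9, 9.32315/1 → 9; chars 99.
Subsquare (5′×2.5′, letters a–x): 0.98119/0.0833333 → 11 → l, 0.32315/0.0416667 → 7 → h; chars lh.
Extended square (30″×15″, digits 0–9): 0.06452/0.00833333 → 7, 0.03149/0.00416667 → 7; chars 77.

MA99lh77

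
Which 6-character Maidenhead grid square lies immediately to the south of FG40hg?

Latitude subsquare g = 6; −1 → 5 = f.
The longitude characters are unchanged.

FG40hf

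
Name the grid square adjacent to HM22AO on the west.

HM12xo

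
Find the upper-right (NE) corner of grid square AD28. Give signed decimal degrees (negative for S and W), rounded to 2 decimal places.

Field A=0, D=3: +0·20° lon, +3·10° lat → SW at lon -180°, lat -60°.
Square 2, 8: +2·2° lon, +8·1° lat → SW at lon -176°, lat -52°.
Cell spans 2° lon × 1° lat. NE corner is SW corner plus one full cell.
latitude -51.00, longitude -174.00.

-51.00, -174.00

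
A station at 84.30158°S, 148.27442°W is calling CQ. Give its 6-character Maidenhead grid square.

Add 180° to longitude and 90° to latitude: 31.7256, 5.6984.
Field: 31.7256/20 → 1 → B, 5.6984/10 → 0 → A; chars BA.
Square: 11.7256/2 → 5, 5.6984/1 → 5; chars 55.
Subsquare: 1.7256/0.0833333 → 20 → u, 0.6984/0.0416667 → 16 → q; chars uq.

BA55uq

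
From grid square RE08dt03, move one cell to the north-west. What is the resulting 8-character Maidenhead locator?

RE08ct94

Longitude extended square 0; −1 → -1, wraps to 9, carry into subsquare.
Longitude subsquare d = 3; −1 → 2 = c.
Latitude extended square 3; +1 → 4.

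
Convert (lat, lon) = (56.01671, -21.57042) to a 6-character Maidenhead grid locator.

HO96fa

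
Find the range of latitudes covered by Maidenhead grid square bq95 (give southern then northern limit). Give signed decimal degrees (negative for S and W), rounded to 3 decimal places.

75.000, 76.000

Field B=1, Q=16: +1·20° lon, +16·10° lat → SW at lon -160°, lat 70°.
Square 9, 5: +9·2° lon, +5·1° lat → SW at lon -142°, lat 75°.
Cell spans 2° lon × 1° lat.
south 75.000, north 76.000.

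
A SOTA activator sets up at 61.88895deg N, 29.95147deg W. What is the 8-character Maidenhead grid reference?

Offset from 180°W / 90°S: lon 150.04853°, lat 151.88895°.
Field (20°×10°, letters A–R): lon ⌊150.04853/20⌋ = 7 → H; lat ⌊151.88895/10⌋ = 15 → P.
Square (2°×1°, digits 0–9): lon ⌊10.04853/2⌋ = 5; lat ⌊1.88895/1⌋ = 1.
Subsquare (5′×2.5′, letters a–x): lon ⌊0.04853/0.0833333⌋ = 0 → a; lat ⌊0.88895/0.0416667⌋ = 21 → v.
Extended square (30″×15″, digits 0–9): lon ⌊0.04853/0.00833333⌋ = 5; lat ⌊0.01395/0.00416667⌋ = 3.

HP51av53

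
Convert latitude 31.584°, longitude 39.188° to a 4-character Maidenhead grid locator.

KM91

Add 180° to longitude and 90° to latitude: 219.19, 121.58.
Field: 219.19/20 → 10 → K, 121.58/10 → 12 → M; chars KM.
Square: 19.19/2 → 9, 1.58/1 → 1; chars 91.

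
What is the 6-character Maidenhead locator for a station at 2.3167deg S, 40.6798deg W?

GI97pq

Shift to the Maidenhead origin (180°W, 90°S): lon 139.3202, lat 87.6833.
Field: 139.3202/20 → 6 → G, 87.6833/10 → 8 → I; chars GI.
Square: 19.3202/2 → 9, 7.6833/1 → 7; chars 97.
Subsquare: 1.3202/0.0833333 → 15 → p, 0.6833/0.0416667 → 16 → q; chars pq.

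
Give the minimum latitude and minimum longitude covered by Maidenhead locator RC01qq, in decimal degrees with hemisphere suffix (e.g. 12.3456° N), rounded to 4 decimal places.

Field R=17, C=2: +17·20° lon, +2·10° lat → SW at lon 160°, lat -70°.
Square 0, 1: +0·2° lon, +1·1° lat → SW at lon 160°, lat -69°.
Subsquare q=16, q=16: +16·0.0833333° lon, +16·0.0416667° lat → SW at lon 161.333°, lat -68.3333°.
latitude 68.3333° S, longitude 161.3333° E.

68.3333° S, 161.3333° E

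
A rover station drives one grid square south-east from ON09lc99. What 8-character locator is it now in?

Longitude extended square 9; +1 → 10, wraps to 0, carry into subsquare.
Longitude subsquare l = 11; +1 → 12 = m.
Latitude extended square 9; −1 → 8.

ON09mc08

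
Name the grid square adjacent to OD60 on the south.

Latitude square 0; −1 → -1, wraps to 9, carry into field.
Latitude field D = 3; −1 → 2 = C.
The longitude characters are unchanged.

OC69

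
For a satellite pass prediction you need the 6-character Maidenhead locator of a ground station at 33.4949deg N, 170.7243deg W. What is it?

Offset from 180°W / 90°S: lon 9.2757°, lat 123.4949°.
Field: 9.2757/20 → 0 → A, 123.4949/10 → 12 → M; chars AM.
Square: 9.2757/2 → 4, 3.4949/1 → 3; chars 43.
Subsquare: 1.2757/0.0833333 → 15 → p, 0.4949/0.0416667 → 11 → l; chars pl.

AM43pl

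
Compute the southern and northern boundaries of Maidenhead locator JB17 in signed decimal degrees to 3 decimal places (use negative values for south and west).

-73.000, -72.000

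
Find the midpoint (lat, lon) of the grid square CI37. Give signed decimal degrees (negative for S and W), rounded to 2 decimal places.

-2.50, -133.00

Field C=2, I=8: +2·20° lon, +8·10° lat → SW at lon -140°, lat -10°.
Square 3, 7: +3·2° lon, +7·1° lat → SW at lon -134°, lat -3°.
Cell spans 2° lon × 1° lat. Centre is SW corner plus half of each.
latitude -2.50, longitude -133.00.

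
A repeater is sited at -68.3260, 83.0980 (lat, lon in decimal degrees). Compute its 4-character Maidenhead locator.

NC11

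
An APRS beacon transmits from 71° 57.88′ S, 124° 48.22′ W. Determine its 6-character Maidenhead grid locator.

CB78oa

Add 180° to longitude and 90° to latitude: 55.1963, 18.0353.
Field: lon ⌊55.1963/20⌋ = 2 → C; lat ⌊18.0353/10⌋ = 1 → B.
Square: lon ⌊15.1963/2⌋ = 7; lat ⌊8.0353/1⌋ = 8.
Subsquare: lon ⌊1.1963/0.0833333⌋ = 14 → o; lat ⌊0.0353/0.0416667⌋ = 0 → a.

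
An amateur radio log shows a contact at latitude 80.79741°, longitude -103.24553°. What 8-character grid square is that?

DR80jt01

Add 180° to longitude and 90° to latitude: 76.75447, 170.79741.
Field: 76.75447/20 → 3 → D, 170.79741/10 → 17 → R; chars DR.
Square: 16.75447/2 → 8, 0.79741/1 → 0; chars 80.
Subsquare: 0.75447/0.0833333 → 9 → j, 0.79741/0.0416667 → 19 → t; chars jt.
Extended square: 0.00447/0.00833333 → 0, 0.00574/0.00416667 → 1; chars 01.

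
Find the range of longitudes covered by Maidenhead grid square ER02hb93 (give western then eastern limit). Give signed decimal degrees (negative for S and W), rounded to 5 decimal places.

-99.34167, -99.33333

Field E=4, R=17: +4·20° lon, +17·10° lat → SW at lon -100°, lat 80°.
Square 0, 2: +0·2° lon, +2·1° lat → SW at lon -100°, lat 82°.
Subsquare h=7, b=1: +7·0.0833333° lon, +1·0.0416667° lat → SW at lon -99.4167°, lat 82.0417°.
Extended square 9, 3: +9·0.00833333° lon, +3·0.00416667° lat → SW at lon -99.3417°, lat 82.0542°.
Cell spans 0.00833333° lon × 0.00416667° lat.
west -99.34167, east -99.33333.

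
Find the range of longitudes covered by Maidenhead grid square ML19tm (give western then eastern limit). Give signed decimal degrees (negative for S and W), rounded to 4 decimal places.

63.5833, 63.6667

Field M=12, L=11: +12·20° lon, +11·10° lat → SW at lon 60°, lat 20°.
Square 1, 9: +1·2° lon, +9·1° lat → SW at lon 62°, lat 29°.
Subsquare t=19, m=12: +19·0.0833333° lon, +12·0.0416667° lat → SW at lon 63.5833°, lat 29.5°.
Cell spans 0.0833333° lon × 0.0416667° lat.
west 63.5833, east 63.6667.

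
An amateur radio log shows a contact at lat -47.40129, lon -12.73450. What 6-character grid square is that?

IE32po

Shift to the Maidenhead origin (180°W, 90°S): lon 167.2655, lat 42.5987.
Field: 167.2655/20 → 8 → I, 42.5987/10 → 4 → E; chars IE.
Square: 7.2655/2 → 3, 2.5987/1 → 2; chars 32.
Subsquare: 1.2655/0.0833333 → 15 → p, 0.5987/0.0416667 → 14 → o; chars po.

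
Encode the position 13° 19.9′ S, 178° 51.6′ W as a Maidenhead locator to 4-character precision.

Add 180° to longitude and 90° to latitude: 1.14, 76.67.
Field: 1.14/20 → 0 → A, 76.67/10 → 7 → H; chars AH.
Square: 1.14/2 → 0, 6.67/1 → 6; chars 06.

AH06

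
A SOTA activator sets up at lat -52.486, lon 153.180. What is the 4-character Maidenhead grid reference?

Add 180° to longitude and 90° to latitude: 333.18, 37.51.
Field (20°×10°, letters A–R): 333.18/20 → 16 → Q, 37.51/10 → 3 → D; chars QD.
Square (2°×1°, digits 0–9): 13.18/2 → 6, 7.51/1 → 7; chars 67.

QD67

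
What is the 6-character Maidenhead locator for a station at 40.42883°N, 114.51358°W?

Offset from 180°W / 90°S: lon 65.4864°, lat 130.4288°.
Field (20°×10°, letters A–R): lon ⌊65.4864/20⌋ = 3 → D; lat ⌊130.4288/10⌋ = 13 → N.
Square (2°×1°, digits 0–9): lon ⌊5.4864/2⌋ = 2; lat ⌊0.4288/1⌋ = 0.
Subsquare (5′×2.5′, letters a–x): lon ⌊1.4864/0.0833333⌋ = 17 → r; lat ⌊0.4288/0.0416667⌋ = 10 → k.

DN20rk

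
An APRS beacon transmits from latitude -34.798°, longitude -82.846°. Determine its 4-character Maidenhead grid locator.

Shift to the Maidenhead origin (180°W, 90°S): lon 97.15, lat 55.20.
Field: lon ⌊97.15/20⌋ = 4 → E; lat ⌊55.20/10⌋ = 5 → F.
Square: lon ⌊17.15/2⌋ = 8; lat ⌊5.20/1⌋ = 5.

EF85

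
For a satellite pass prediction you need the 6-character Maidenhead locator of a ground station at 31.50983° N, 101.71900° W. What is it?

DM91dm

Offset from 180°W / 90°S: lon 78.2810°, lat 121.5098°.
Field: lon ⌊78.2810/20⌋ = 3 → D; lat ⌊121.5098/10⌋ = 12 → M.
Square: lon ⌊18.2810/2⌋ = 9; lat ⌊1.5098/1⌋ = 1.
Subsquare: lon ⌊0.2810/0.0833333⌋ = 3 → d; lat ⌊0.5098/0.0416667⌋ = 12 → m.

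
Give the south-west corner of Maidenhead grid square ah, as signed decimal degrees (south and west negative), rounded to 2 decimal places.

-20.00, -180.00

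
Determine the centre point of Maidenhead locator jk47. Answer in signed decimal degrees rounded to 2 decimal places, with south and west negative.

17.50, 9.00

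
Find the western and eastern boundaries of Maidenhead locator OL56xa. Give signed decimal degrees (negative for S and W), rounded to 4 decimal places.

111.9167, 112.0000

Field O=14, L=11: +14·20° lon, +11·10° lat → SW at lon 100°, lat 20°.
Square 5, 6: +5·2° lon, +6·1° lat → SW at lon 110°, lat 26°.
Subsquare x=23, a=0: +23·0.0833333° lon, +0·0.0416667° lat → SW at lon 111.917°, lat 26°.
Cell spans 0.0833333° lon × 0.0416667° lat.
west 111.9167, east 112.0000.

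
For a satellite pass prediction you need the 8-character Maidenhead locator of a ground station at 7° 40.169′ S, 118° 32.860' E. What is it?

OI92gh59

Offset from 180°W / 90°S: lon 298.54767°, lat 82.33052°.
Field: 298.54767/20 → 14 → O, 82.33052/10 → 8 → I; chars OI.
Square: 18.54767/2 → 9, 2.33052/1 → 2; chars 92.
Subsquare: 0.54767/0.0833333 → 6 → g, 0.33052/0.0416667 → 7 → h; chars gh.
Extended square: 0.04767/0.00833333 → 5, 0.03885/0.00416667 → 9; chars 59.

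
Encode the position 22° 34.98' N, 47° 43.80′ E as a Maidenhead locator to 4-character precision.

LL32

Offset from 180°W / 90°S: lon 227.73°, lat 112.58°.
Field: lon ⌊227.73/20⌋ = 11 → L; lat ⌊112.58/10⌋ = 11 → L.
Square: lon ⌊7.73/2⌋ = 3; lat ⌊2.58/1⌋ = 2.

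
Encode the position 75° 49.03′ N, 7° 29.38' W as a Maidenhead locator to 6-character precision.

Offset from 180°W / 90°S: lon 172.5103°, lat 165.8172°.
Field: lon ⌊172.5103/20⌋ = 8 → I; lat ⌊165.8172/10⌋ = 16 → Q.
Square: lon ⌊12.5103/2⌋ = 6; lat ⌊5.8172/1⌋ = 5.
Subsquare: lon ⌊0.5103/0.0833333⌋ = 6 → g; lat ⌊0.8172/0.0416667⌋ = 19 → t.

IQ65gt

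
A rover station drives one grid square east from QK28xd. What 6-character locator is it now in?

Longitude subsquare x = 23; +1 → 24, wraps to 0 = a, carry into square.
Longitude square 2; +1 → 3.
The latitude characters are unchanged.

QK38ad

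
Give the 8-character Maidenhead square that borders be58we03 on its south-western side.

Longitude extended square 0; −1 → -1, wraps to 9, carry into subsquare.
Longitude subsquare w = 22; −1 → 21 = v.
Latitude extended square 3; −1 → 2.

BE58ve92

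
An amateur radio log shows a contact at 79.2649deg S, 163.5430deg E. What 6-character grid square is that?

Shift to the Maidenhead origin (180°W, 90°S): lon 343.5430, lat 10.7351.
Field: lon ⌊343.5430/20⌋ = 17 → R; lat ⌊10.7351/10⌋ = 1 → B.
Square: lon ⌊3.5430/2⌋ = 1; lat ⌊0.7351/1⌋ = 0.
Subsquare: lon ⌊1.5430/0.0833333⌋ = 18 → s; lat ⌊0.7351/0.0416667⌋ = 17 → r.

RB10sr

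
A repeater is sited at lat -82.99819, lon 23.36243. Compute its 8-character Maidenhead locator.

KA17qa30

Shift to the Maidenhead origin (180°W, 90°S): lon 203.36243, lat 7.00181.
Field (20°×10°, letters A–R): lon ⌊203.36243/20⌋ = 10 → K; lat ⌊7.00181/10⌋ = 0 → A.
Square (2°×1°, digits 0–9): lon ⌊3.36243/2⌋ = 1; lat ⌊7.00181/1⌋ = 7.
Subsquare (5′×2.5′, letters a–x): lon ⌊1.36243/0.0833333⌋ = 16 → q; lat ⌊0.00181/0.0416667⌋ = 0 → a.
Extended square (30″×15″, digits 0–9): lon ⌊0.02910/0.00833333⌋ = 3; lat ⌊0.00181/0.00416667⌋ = 0.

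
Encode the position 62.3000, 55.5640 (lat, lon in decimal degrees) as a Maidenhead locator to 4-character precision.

Offset from 180°W / 90°S: lon 235.56°, lat 152.30°.
Field: 235.56/20 → 11 → L, 152.30/10 → 15 → P; chars LP.
Square: 15.56/2 → 7, 2.30/1 → 2; chars 72.

LP72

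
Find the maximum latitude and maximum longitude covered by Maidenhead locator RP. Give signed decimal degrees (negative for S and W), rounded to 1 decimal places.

70.0, 180.0

Field R=17, P=15: +17·20° lon, +15·10° lat → SW at lon 160°, lat 60°.
Cell spans 20° lon × 10° lat. NE corner is SW corner plus one full cell.
latitude 70.0, longitude 180.0.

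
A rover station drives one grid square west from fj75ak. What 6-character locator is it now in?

FJ65xk

Longitude subsquare a = 0; −1 → -1, wraps to 23 = x, carry into square.
Longitude square 7; −1 → 6.
The latitude characters are unchanged.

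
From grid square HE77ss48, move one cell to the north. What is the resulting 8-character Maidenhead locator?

Latitude extended square 8; +1 → 9.
The longitude characters are unchanged.

HE77ss49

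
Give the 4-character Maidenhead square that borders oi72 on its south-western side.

OI61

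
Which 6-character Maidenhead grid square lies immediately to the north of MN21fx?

MN22fa

Latitude subsquare x = 23; +1 → 24, wraps to 0 = a, carry into square.
Latitude square 1; +1 → 2.
The longitude characters are unchanged.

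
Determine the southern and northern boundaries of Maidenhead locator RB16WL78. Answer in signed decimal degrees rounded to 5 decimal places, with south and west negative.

-73.50833, -73.50417

Field R=17, B=1: +17·20° lon, +1·10° lat → SW at lon 160°, lat -80°.
Square 1, 6: +1·2° lon, +6·1° lat → SW at lon 162°, lat -74°.
Subsquare w=22, l=11: +22·0.0833333° lon, +11·0.0416667° lat → SW at lon 163.833°, lat -73.5417°.
Extended square 7, 8: +7·0.00833333° lon, +8·0.00416667° lat → SW at lon 163.892°, lat -73.5083°.
Cell spans 0.00833333° lon × 0.00416667° lat.
south -73.50833, north -73.50417.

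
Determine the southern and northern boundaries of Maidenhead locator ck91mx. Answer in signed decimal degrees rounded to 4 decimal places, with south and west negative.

11.9583, 12.0000

Field C=2, K=10: +2·20° lon, +10·10° lat → SW at lon -140°, lat 10°.
Square 9, 1: +9·2° lon, +1·1° lat → SW at lon -122°, lat 11°.
Subsquare m=12, x=23: +12·0.0833333° lon, +23·0.0416667° lat → SW at lon -121°, lat 11.9583°.
Cell spans 0.0833333° lon × 0.0416667° lat.
south 11.9583, north 12.0000.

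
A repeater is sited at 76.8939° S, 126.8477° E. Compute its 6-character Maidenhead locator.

PB33kc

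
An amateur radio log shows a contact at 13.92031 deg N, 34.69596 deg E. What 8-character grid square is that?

KK73iw30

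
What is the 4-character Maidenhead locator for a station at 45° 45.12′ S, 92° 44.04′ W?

Shift to the Maidenhead origin (180°W, 90°S): lon 87.27, lat 44.25.
Field (20°×10°, letters A–R): lon ⌊87.27/20⌋ = 4 → E; lat ⌊44.25/10⌋ = 4 → E.
Square (2°×1°, digits 0–9): lon ⌊7.27/2⌋ = 3; lat ⌊4.25/1⌋ = 4.

EE34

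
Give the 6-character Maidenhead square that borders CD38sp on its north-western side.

CD38rq

Longitude subsquare s = 18; −1 → 17 = r.
Latitude subsquare p = 15; +1 → 16 = q.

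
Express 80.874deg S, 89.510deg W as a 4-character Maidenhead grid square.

EA59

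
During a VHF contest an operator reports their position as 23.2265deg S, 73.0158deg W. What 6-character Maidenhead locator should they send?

FG36ls

Add 180° to longitude and 90° to latitude: 106.9842, 66.7735.
Field: lon ⌊106.9842/20⌋ = 5 → F; lat ⌊66.7735/10⌋ = 6 → G.
Square: lon ⌊6.9842/2⌋ = 3; lat ⌊6.7735/1⌋ = 6.
Subsquare: lon ⌊0.9842/0.0833333⌋ = 11 → l; lat ⌊0.7735/0.0416667⌋ = 18 → s.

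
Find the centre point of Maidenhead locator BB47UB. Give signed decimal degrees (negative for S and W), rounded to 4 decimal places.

-72.9375, -150.2917

Field B=1, B=1: +1·20° lon, +1·10° lat → SW at lon -160°, lat -80°.
Square 4, 7: +4·2° lon, +7·1° lat → SW at lon -152°, lat -73°.
Subsquare u=20, b=1: +20·0.0833333° lon, +1·0.0416667° lat → SW at lon -150.333°, lat -72.9583°.
Cell spans 0.0833333° lon × 0.0416667° lat. Centre is SW corner plus half of each.
latitude -72.9375, longitude -150.2917.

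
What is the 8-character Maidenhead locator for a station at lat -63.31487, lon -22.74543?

HC86pq04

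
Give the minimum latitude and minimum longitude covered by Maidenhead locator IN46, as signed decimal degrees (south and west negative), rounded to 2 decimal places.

Field I=8, N=13: +8·20° lon, +13·10° lat → SW at lon -20°, lat 40°.
Square 4, 6: +4·2° lon, +6·1° lat → SW at lon -12°, lat 46°.
latitude 46.00, longitude -12.00.

46.00, -12.00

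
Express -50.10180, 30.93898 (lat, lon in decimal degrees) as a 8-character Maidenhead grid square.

Shift to the Maidenhead origin (180°W, 90°S): lon 210.93898, lat 39.89820.
Field: 210.93898/20 → 10 → K, 39.89820/10 → 3 → D; chars KD.
Square: 10.93898/2 → 5, 9.89820/1 → 9; chars 59.
Subsquare: 0.93898/0.0833333 → 11 → l, 0.89820/0.0416667 → 21 → v; chars lv.
Extended square: 0.02231/0.00833333 → 2, 0.02320/0.00416667 → 5; chars 25.

KD59lv25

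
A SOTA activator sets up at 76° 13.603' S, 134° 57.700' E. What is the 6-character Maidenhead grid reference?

Shift to the Maidenhead origin (180°W, 90°S): lon 314.9617, lat 13.7733.
Field (20°×10°, letters A–R): 314.9617/20 → 15 → P, 13.7733/10 → 1 → B; chars PB.
Square (2°×1°, digits 0–9): 14.9617/2 → 7, 3.7733/1 → 3; chars 73.
Subsquare (5′×2.5′, letters a–x): 0.9617/0.0833333 → 11 → l, 0.7733/0.0416667 → 18 → s; chars ls.

PB73ls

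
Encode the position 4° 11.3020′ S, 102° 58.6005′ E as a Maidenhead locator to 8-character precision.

Offset from 180°W / 90°S: lon 282.97668°, lat 85.81163°.
Field: lon ⌊282.97668/20⌋ = 14 → O; lat ⌊85.81163/10⌋ = 8 → I.
Square: lon ⌊2.97668/2⌋ = 1; lat ⌊5.81163/1⌋ = 5.
Subsquare: lon ⌊0.97668/0.0833333⌋ = 11 → l; lat ⌊0.81163/0.0416667⌋ = 19 → t.
Extended square: lon ⌊0.06001/0.00833333⌋ = 7; lat ⌊0.01997/0.00416667⌋ = 4.

OI15lt74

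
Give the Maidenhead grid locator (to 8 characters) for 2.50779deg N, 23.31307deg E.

Add 180° to longitude and 90° to latitude: 203.31307, 92.50779.
Field: lon ⌊203.31307/20⌋ = 10 → K; lat ⌊92.50779/10⌋ = 9 → J.
Square: lon ⌊3.31307/2⌋ = 1; lat ⌊2.50779/1⌋ = 2.
Subsquare: lon ⌊1.31307/0.0833333⌋ = 15 → p; lat ⌊0.50779/0.0416667⌋ = 12 → m.
Extended square: lon ⌊0.06307/0.00833333⌋ = 7; lat ⌊0.00779/0.00416667⌋ = 1.

KJ12pm71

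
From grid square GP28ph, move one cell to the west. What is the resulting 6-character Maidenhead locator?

Longitude subsquare p = 15; −1 → 14 = o.
The latitude characters are unchanged.

GP28oh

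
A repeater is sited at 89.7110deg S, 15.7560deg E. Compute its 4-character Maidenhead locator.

JA70

Offset from 180°W / 90°S: lon 195.76°, lat 0.29°.
Field: lon ⌊195.76/20⌋ = 9 → J; lat ⌊0.29/10⌋ = 0 → A.
Square: lon ⌊15.76/2⌋ = 7; lat ⌊0.29/1⌋ = 0.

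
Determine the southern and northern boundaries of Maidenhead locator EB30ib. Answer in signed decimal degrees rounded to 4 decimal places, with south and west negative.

-79.9583, -79.9167

Field E=4, B=1: +4·20° lon, +1·10° lat → SW at lon -100°, lat -80°.
Square 3, 0: +3·2° lon, +0·1° lat → SW at lon -94°, lat -80°.
Subsquare i=8, b=1: +8·0.0833333° lon, +1·0.0416667° lat → SW at lon -93.3333°, lat -79.9583°.
Cell spans 0.0833333° lon × 0.0416667° lat.
south -79.9583, north -79.9167.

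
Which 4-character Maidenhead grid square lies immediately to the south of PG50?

PF59

Latitude square 0; −1 → -1, wraps to 9, carry into field.
Latitude field G = 6; −1 → 5 = F.
The longitude characters are unchanged.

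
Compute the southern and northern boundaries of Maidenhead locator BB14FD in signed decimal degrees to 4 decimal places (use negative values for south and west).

-75.8750, -75.8333

Field B=1, B=1: +1·20° lon, +1·10° lat → SW at lon -160°, lat -80°.
Square 1, 4: +1·2° lon, +4·1° lat → SW at lon -158°, lat -76°.
Subsquare f=5, d=3: +5·0.0833333° lon, +3·0.0416667° lat → SW at lon -157.583°, lat -75.875°.
Cell spans 0.0833333° lon × 0.0416667° lat.
south -75.8750, north -75.8333.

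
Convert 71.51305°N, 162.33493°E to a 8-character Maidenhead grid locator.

Add 180° to longitude and 90° to latitude: 342.33493, 161.51305.
Field: lon ⌊342.33493/20⌋ = 17 → R; lat ⌊161.51305/10⌋ = 16 → Q.
Square: lon ⌊2.33493/2⌋ = 1; lat ⌊1.51305/1⌋ = 1.
Subsquare: lon ⌊0.33493/0.0833333⌋ = 4 → e; lat ⌊0.51305/0.0416667⌋ = 12 → m.
Extended square: lon ⌊0.00160/0.00833333⌋ = 0; lat ⌊0.01305/0.00416667⌋ = 3.

RQ11em03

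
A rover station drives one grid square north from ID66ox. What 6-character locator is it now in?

ID67oa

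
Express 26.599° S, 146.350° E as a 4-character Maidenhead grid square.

QG33

Shift to the Maidenhead origin (180°W, 90°S): lon 326.35, lat 63.40.
Field (20°×10°, letters A–R): lon ⌊326.35/20⌋ = 16 → Q; lat ⌊63.40/10⌋ = 6 → G.
Square (2°×1°, digits 0–9): lon ⌊6.35/2⌋ = 3; lat ⌊3.40/1⌋ = 3.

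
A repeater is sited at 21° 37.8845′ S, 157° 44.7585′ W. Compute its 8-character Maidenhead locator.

BG18di08

Shift to the Maidenhead origin (180°W, 90°S): lon 22.25403, lat 68.36859.
Field: lon ⌊22.25403/20⌋ = 1 → B; lat ⌊68.36859/10⌋ = 6 → G.
Square: lon ⌊2.25403/2⌋ = 1; lat ⌊8.36859/1⌋ = 8.
Subsquare: lon ⌊0.25403/0.0833333⌋ = 3 → d; lat ⌊0.36859/0.0416667⌋ = 8 → i.
Extended square: lon ⌊0.00403/0.00833333⌋ = 0; lat ⌊0.03526/0.00416667⌋ = 8.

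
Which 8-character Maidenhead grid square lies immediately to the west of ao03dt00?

AO03ct90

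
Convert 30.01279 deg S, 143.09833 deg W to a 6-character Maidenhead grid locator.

Add 180° to longitude and 90° to latitude: 36.9017, 59.9872.
Field: 36.9017/20 → 1 → B, 59.9872/10 → 5 → F; chars BF.
Square: 16.9017/2 → 8, 9.9872/1 → 9; chars 89.
Subsquare: 0.9017/0.0833333 → 10 → k, 0.9872/0.0416667 → 23 → x; chars kx.

BF89kx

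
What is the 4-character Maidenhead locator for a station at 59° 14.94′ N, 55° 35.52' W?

GO29

Add 180° to longitude and 90° to latitude: 124.41, 149.25.
Field: 124.41/20 → 6 → G, 149.25/10 → 14 → O; chars GO.
Square: 4.41/2 → 2, 9.25/1 → 9; chars 29.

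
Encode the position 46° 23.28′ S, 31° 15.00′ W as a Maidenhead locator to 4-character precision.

HE43

Shift to the Maidenhead origin (180°W, 90°S): lon 148.75, lat 43.61.
Field (20°×10°, letters A–R): 148.75/20 → 7 → H, 43.61/10 → 4 → E; chars HE.
Square (2°×1°, digits 0–9): 8.75/2 → 4, 3.61/1 → 3; chars 43.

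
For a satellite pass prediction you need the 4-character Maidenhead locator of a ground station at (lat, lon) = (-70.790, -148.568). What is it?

Shift to the Maidenhead origin (180°W, 90°S): lon 31.43, lat 19.21.
Field: lon ⌊31.43/20⌋ = 1 → B; lat ⌊19.21/10⌋ = 1 → B.
Square: lon ⌊11.43/2⌋ = 5; lat ⌊9.21/1⌋ = 9.

BB59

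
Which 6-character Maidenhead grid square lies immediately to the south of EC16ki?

Latitude subsquare i = 8; −1 → 7 = h.
The longitude characters are unchanged.

EC16kh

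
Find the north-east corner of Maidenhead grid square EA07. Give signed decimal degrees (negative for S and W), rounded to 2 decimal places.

-82.00, -98.00

Field E=4, A=0: +4·20° lon, +0·10° lat → SW at lon -100°, lat -90°.
Square 0, 7: +0·2° lon, +7·1° lat → SW at lon -100°, lat -83°.
Cell spans 2° lon × 1° lat. NE corner is SW corner plus one full cell.
latitude -82.00, longitude -98.00.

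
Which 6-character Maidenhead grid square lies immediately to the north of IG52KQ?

Latitude subsquare q = 16; +1 → 17 = r.
The longitude characters are unchanged.

IG52kr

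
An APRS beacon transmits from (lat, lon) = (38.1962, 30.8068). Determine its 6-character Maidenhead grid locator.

KM58je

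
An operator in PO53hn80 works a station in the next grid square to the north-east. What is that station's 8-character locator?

PO53hn91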